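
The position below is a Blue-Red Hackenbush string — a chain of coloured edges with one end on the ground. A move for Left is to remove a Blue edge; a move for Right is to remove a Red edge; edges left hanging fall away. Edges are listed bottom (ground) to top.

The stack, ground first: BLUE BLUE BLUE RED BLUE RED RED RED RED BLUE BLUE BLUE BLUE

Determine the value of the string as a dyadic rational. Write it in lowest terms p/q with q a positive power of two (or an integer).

2591/1024

Recurse on prefixes of the 13-edge string BLUE BLUE BLUE RED BLUE RED RED RED RED BLUE BLUE BLUE BLUE:
v_1 [B]  L=[0]  R=[·]  -> 1
v_2 [BB]  L=[0, 1]  R=[·]  -> 2
v_3 [BBB]  L=[0, 1, 2]  R=[·]  -> 3
v_4 [BBBR]  L=[0, 1, 2]  R=[3]  -> 5/2
v_5 [BBBRB]  L=[0, 1, 2, 5/2]  R=[3]  -> 11/4
v_6 [BBBRBR]  L=[0, 1, 2, 5/2]  R=[11/4, 3]  -> 21/8
v_7 [BBBRBRR]  L=[0, 1, 2, 5/2]  R=[21/8, 11/4, 3]  -> 41/16
v_8 [BBBRBRRR]  L=[0, 1, 2, 5/2]  R=[41/16, 21/8, 11/4, 3]  -> 81/32
v_9 [BBBRBRRRR]  L=[0, 1, 2, 5/2]  R=[81/32, 41/16, 21/8, 11/4, 3]  -> 161/64
v_10 [BBBRBRRRRB]  L=[0, 1, 2, 5/2, 161/64]  R=[81/32, 41/16, 21/8, 11/4, 3]  -> 323/128
v_11 [BBBRBRRRRBB]  L=[0, 1, 2, 5/2, 161/64, 323/128]  R=[81/32, 41/16, 21/8, 11/4, 3]  -> 647/256
v_12 [BBBRBRRRRBBB]  L=[0, 1, 2, 5/2, 161/64, 323/128, 647/256]  R=[81/32, 41/16, 21/8, 11/4, 3]  -> 1295/512
v_13 [BBBRBRRRRBBBB]  L=[0, 1, 2, 5/2, 161/64, 323/128, 647/256, 1295/512]  R=[81/32, 41/16, 21/8, 11/4, 3]  -> 2591/1024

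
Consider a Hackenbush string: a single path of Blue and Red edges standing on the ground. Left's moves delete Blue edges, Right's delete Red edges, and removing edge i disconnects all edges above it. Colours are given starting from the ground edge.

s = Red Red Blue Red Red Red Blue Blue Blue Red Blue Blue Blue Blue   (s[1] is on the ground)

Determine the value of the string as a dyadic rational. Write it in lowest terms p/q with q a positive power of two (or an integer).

1 of 14 · R · max L −∞ · min R 0 gives -1
2 of 14 · RR · max L −∞ · min R -1 gives -2
3 of 14 · RRB · max L -2 · min R -1 gives -3/2
4 of 14 · RRBR · max L -2 · min R -3/2 gives -7/4
5 of 14 · RRBRR · max L -2 · min R -7/4 gives -15/8
6 of 14 · RRBRRR · max L -2 · min R -15/8 gives -31/16
7 of 14 · RRBRRRB · max L -31/16 · min R -15/8 gives -61/32
8 of 14 · RRBRRRBB · max L -61/32 · min R -15/8 gives -121/64
9 of 14 · RRBRRRBBB · max L -121/64 · min R -15/8 gives -241/128
10 of 14 · RRBRRRBBBR · max L -121/64 · min R -241/128 gives -483/256
11 of 14 · RRBRRRBBBRB · max L -483/256 · min R -241/128 gives -965/512
12 of 14 · RRBRRRBBBRBB · max L -965/512 · min R -241/128 gives -1929/1024
13 of 14 · RRBRRRBBBRBBB · max L -1929/1024 · min R -241/128 gives -3857/2048
14 of 14 · RRBRRRBBBRBBBB · max L -3857/2048 · min R -241/128 gives -7713/4096

-7713/4096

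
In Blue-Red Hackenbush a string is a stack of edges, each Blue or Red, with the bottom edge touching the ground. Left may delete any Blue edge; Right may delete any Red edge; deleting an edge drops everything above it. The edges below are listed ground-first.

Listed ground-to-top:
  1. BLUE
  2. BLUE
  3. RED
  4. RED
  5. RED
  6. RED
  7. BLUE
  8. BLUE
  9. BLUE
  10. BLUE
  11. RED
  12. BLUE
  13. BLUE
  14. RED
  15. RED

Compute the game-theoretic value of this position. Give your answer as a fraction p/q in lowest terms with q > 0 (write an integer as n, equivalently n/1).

9177/8192

Build G(s[:k]) for k = 1..15, string s = BLUE BLUE RED RED RED RED BLUE BLUE BLUE BLUE RED BLUE BLUE RED RED.
G_1 [B]  L=[0]  R=[none]  → 1
G_2 [BB]  L=[0 1]  R=[none]  → 2
G_3 [BBR]  L=[0 1]  R=[2]  → 3/2
G_4 [BBRR]  L=[0 1]  R=[3/2 2]  → 5/4
G_5 [BBRRR]  L=[0 1]  R=[5/4 3/2 2]  → 9/8
G_6 [BBRRRR]  L=[0 1]  R=[9/8 5/4 3/2 2]  → 17/16
G_7 [BBRRRRB]  L=[0 1 17/16]  R=[9/8 5/4 3/2 2]  → 35/32
G_8 [BBRRRRBB]  L=[0 1 17/16 35/32]  R=[9/8 5/4 3/2 2]  → 71/64
G_9 [BBRRRRBBB]  L=[0 1 17/16 35/32 71/64]  R=[9/8 5/4 3/2 2]  → 143/128
G_10 [BBRRRRBBBB]  L=[0 1 17/16 35/32 71/64 143/128]  R=[9/8 5/4 3/2 2]  → 287/256
G_11 [BBRRRRBBBBR]  L=[0 1 17/16 35/32 71/64 143/128]  R=[287/256 9/8 5/4 3/2 2]  → 573/512
G_12 [BBRRRRBBBBRB]  L=[0 1 17/16 35/32 71/64 143/128 573/512]  R=[287/256 9/8 5/4 3/2 2]  → 1147/1024
G_13 [BBRRRRBBBBRBB]  L=[0 1 17/16 35/32 71/64 143/128 573/512 1147/1024]  R=[287/256 9/8 5/4 3/2 2]  → 2295/2048
G_14 [BBRRRRBBBBRBBR]  L=[0 1 17/16 35/32 71/64 143/128 573/512 1147/1024]  R=[2295/2048 287/256 9/8 5/4 3/2 2]  → 4589/4096
G_15 [BBRRRRBBBBRBBRR]  L=[0 1 17/16 35/32 71/64 143/128 573/512 1147/1024]  R=[4589/4096 2295/2048 287/256 9/8 5/4 3/2 2]  → 9177/8192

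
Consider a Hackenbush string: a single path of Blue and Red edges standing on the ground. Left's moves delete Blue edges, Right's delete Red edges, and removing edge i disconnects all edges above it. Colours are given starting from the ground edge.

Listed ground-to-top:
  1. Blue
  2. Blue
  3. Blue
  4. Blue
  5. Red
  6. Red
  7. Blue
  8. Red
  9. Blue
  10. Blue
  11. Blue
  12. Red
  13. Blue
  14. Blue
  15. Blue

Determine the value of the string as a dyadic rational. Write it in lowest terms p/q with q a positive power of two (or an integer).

6895/2048

v_1 [B]  L=[0]  R=[]  — 1
v_2 [BB]  L=[0; 1]  R=[]  — 2
v_3 [BBB]  L=[0; 1; 2]  R=[]  — 3
v_4 [BBBB]  L=[0; 1; 2; 3]  R=[]  — 4
v_5 [BBBBR]  L=[0; 1; 2; 3]  R=[4]  — 7/2
v_6 [BBBBRR]  L=[0; 1; 2; 3]  R=[7/2; 4]  — 13/4
v_7 [BBBBRRB]  L=[0; 1; 2; 3; 13/4]  R=[7/2; 4]  — 27/8
v_8 [BBBBRRBR]  L=[0; 1; 2; 3; 13/4]  R=[27/8; 7/2; 4]  — 53/16
v_9 [BBBBRRBRB]  L=[0; 1; 2; 3; 13/4; 53/16]  R=[27/8; 7/2; 4]  — 107/32
v_10 [BBBBRRBRBB]  L=[0; 1; 2; 3; 13/4; 53/16; 107/32]  R=[27/8; 7/2; 4]  — 215/64
v_11 [BBBBRRBRBBB]  L=[0; 1; 2; 3; 13/4; 53/16; 107/32; 215/64]  R=[27/8; 7/2; 4]  — 431/128
v_12 [BBBBRRBRBBBR]  L=[0; 1; 2; 3; 13/4; 53/16; 107/32; 215/64]  R=[431/128; 27/8; 7/2; 4]  — 861/256
v_13 [BBBBRRBRBBBRB]  L=[0; 1; 2; 3; 13/4; 53/16; 107/32; 215/64; 861/256]  R=[431/128; 27/8; 7/2; 4]  — 1723/512
v_14 [BBBBRRBRBBBRBB]  L=[0; 1; 2; 3; 13/4; 53/16; 107/32; 215/64; 861/256; 1723/512]  R=[431/128; 27/8; 7/2; 4]  — 3447/1024
v_15 [BBBBRRBRBBBRBBB]  L=[0; 1; 2; 3; 13/4; 53/16; 107/32; 215/64; 861/256; 1723/512; 3447/1024]  R=[431/128; 27/8; 7/2; 4]  — 6895/2048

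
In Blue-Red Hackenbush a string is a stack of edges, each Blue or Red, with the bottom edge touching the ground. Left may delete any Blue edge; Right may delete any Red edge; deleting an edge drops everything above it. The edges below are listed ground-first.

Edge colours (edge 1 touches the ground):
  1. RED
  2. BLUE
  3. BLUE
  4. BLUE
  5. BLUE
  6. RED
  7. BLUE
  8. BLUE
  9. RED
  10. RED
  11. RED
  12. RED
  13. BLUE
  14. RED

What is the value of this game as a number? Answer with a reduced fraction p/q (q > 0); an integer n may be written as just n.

v_1 [R]  L=[∅]  R=[0]  so -1
v_2 [RB]  L=[-1]  R=[0]  so -1/2
v_3 [RBB]  L=[-1; -1/2]  R=[0]  so -1/4
v_4 [RBBB]  L=[-1; -1/2; -1/4]  R=[0]  so -1/8
v_5 [RBBBB]  L=[-1; -1/2; -1/4; -1/8]  R=[0]  so -1/16
v_6 [RBBBBR]  L=[-1; -1/2; -1/4; -1/8]  R=[-1/16; 0]  so -3/32
v_7 [RBBBBRB]  L=[-1; -1/2; -1/4; -1/8; -3/32]  R=[-1/16; 0]  so -5/64
v_8 [RBBBBRBB]  L=[-1; -1/2; -1/4; -1/8; -3/32; -5/64]  R=[-1/16; 0]  so -9/128
v_9 [RBBBBRBBR]  L=[-1; -1/2; -1/4; -1/8; -3/32; -5/64]  R=[-9/128; -1/16; 0]  so -19/256
v_10 [RBBBBRBBRR]  L=[-1; -1/2; -1/4; -1/8; -3/32; -5/64]  R=[-19/256; -9/128; -1/16; 0]  so -39/512
v_11 [RBBBBRBBRRR]  L=[-1; -1/2; -1/4; -1/8; -3/32; -5/64]  R=[-39/512; -19/256; -9/128; -1/16; 0]  so -79/1024
v_12 [RBBBBRBBRRRR]  L=[-1; -1/2; -1/4; -1/8; -3/32; -5/64]  R=[-79/1024; -39/512; -19/256; -9/128; -1/16; 0]  so -159/2048
v_13 [RBBBBRBBRRRRB]  L=[-1; -1/2; -1/4; -1/8; -3/32; -5/64; -159/2048]  R=[-79/1024; -39/512; -19/256; -9/128; -1/16; 0]  so -317/4096
v_14 [RBBBBRBBRRRRBR]  L=[-1; -1/2; -1/4; -1/8; -3/32; -5/64; -159/2048]  R=[-317/4096; -79/1024; -39/512; -19/256; -9/128; -1/16; 0]  so -635/8192

-635/8192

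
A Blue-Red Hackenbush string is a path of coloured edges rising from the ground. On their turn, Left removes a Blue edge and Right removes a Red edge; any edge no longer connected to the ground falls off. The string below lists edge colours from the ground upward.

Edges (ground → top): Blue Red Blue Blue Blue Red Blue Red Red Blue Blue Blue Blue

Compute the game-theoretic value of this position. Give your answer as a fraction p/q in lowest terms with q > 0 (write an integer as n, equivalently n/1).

Build v(s[:k]) for k = 1..13, string s = Blue Red Blue Blue Blue Red Blue Red Red Blue Blue Blue Blue.
edge 1 of 13 (Blue): { 0 | ∅ } => 1
edge 2 of 13 (Red): { 0 | 1 } => 1/2
edge 3 of 13 (Blue): { 0; 1/2 | 1 } => 3/4
edge 4 of 13 (Blue): { 0; 1/2; 3/4 | 1 } => 7/8
edge 5 of 13 (Blue): { 0; 1/2; 3/4; 7/8 | 1 } => 15/16
edge 6 of 13 (Red): { 0; 1/2; 3/4; 7/8 | 15/16; 1 } => 29/32
edge 7 of 13 (Blue): { 0; 1/2; 3/4; 7/8; 29/32 | 15/16; 1 } => 59/64
edge 8 of 13 (Red): { 0; 1/2; 3/4; 7/8; 29/32 | 59/64; 15/16; 1 } => 117/128
edge 9 of 13 (Red): { 0; 1/2; 3/4; 7/8; 29/32 | 117/128; 59/64; 15/16; 1 } => 233/256
edge 10 of 13 (Blue): { 0; 1/2; 3/4; 7/8; 29/32; 233/256 | 117/128; 59/64; 15/16; 1 } => 467/512
edge 11 of 13 (Blue): { 0; 1/2; 3/4; 7/8; 29/32; 233/256; 467/512 | 117/128; 59/64; 15/16; 1 } => 935/1024
edge 12 of 13 (Blue): { 0; 1/2; 3/4; 7/8; 29/32; 233/256; 467/512; 935/1024 | 117/128; 59/64; 15/16; 1 } => 1871/2048
edge 13 of 13 (Blue): { 0; 1/2; 3/4; 7/8; 29/32; 233/256; 467/512; 935/1024; 1871/2048 | 117/128; 59/64; 15/16; 1 } => 3743/4096

3743/4096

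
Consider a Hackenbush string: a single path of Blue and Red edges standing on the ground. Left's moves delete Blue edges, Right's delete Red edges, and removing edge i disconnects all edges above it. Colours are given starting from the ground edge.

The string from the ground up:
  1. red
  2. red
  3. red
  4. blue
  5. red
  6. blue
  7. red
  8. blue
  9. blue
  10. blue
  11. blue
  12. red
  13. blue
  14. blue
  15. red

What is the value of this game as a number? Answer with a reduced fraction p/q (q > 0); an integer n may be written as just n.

edge 1 of 15 (red): {  | 0 } => -1
edge 2 of 15 (red): {  | -1, 0 } => -2
edge 3 of 15 (red): {  | -2, -1, 0 } => -3
edge 4 of 15 (blue): { -3 | -2, -1, 0 } => -5/2
edge 5 of 15 (red): { -3 | -5/2, -2, -1, 0 } => -11/4
edge 6 of 15 (blue): { -3, -11/4 | -5/2, -2, -1, 0 } => -21/8
edge 7 of 15 (red): { -3, -11/4 | -21/8, -5/2, -2, -1, 0 } => -43/16
edge 8 of 15 (blue): { -3, -11/4, -43/16 | -21/8, -5/2, -2, -1, 0 } => -85/32
edge 9 of 15 (blue): { -3, -11/4, -43/16, -85/32 | -21/8, -5/2, -2, -1, 0 } => -169/64
edge 10 of 15 (blue): { -3, -11/4, -43/16, -85/32, -169/64 | -21/8, -5/2, -2, -1, 0 } => -337/128
edge 11 of 15 (blue): { -3, -11/4, -43/16, -85/32, -169/64, -337/128 | -21/8, -5/2, -2, -1, 0 } => -673/256
edge 12 of 15 (red): { -3, -11/4, -43/16, -85/32, -169/64, -337/128 | -673/256, -21/8, -5/2, -2, -1, 0 } => -1347/512
edge 13 of 15 (blue): { -3, -11/4, -43/16, -85/32, -169/64, -337/128, -1347/512 | -673/256, -21/8, -5/2, -2, -1, 0 } => -2693/1024
edge 14 of 15 (blue): { -3, -11/4, -43/16, -85/32, -169/64, -337/128, -1347/512, -2693/1024 | -673/256, -21/8, -5/2, -2, -1, 0 } => -5385/2048
edge 15 of 15 (red): { -3, -11/4, -43/16, -85/32, -169/64, -337/128, -1347/512, -2693/1024 | -5385/2048, -673/256, -21/8, -5/2, -2, -1, 0 } => -10771/4096

-10771/4096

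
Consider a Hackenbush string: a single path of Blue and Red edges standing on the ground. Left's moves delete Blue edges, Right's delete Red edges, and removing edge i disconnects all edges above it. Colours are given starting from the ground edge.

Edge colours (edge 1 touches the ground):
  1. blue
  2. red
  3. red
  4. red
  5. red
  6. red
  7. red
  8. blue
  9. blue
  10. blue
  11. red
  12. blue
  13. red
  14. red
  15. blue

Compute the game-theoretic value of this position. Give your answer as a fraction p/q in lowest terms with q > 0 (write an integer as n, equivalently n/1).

b: Left { 0 }, Right { · } → simplest 1
br: Left { 0 }, Right { 1 } → simplest 1/2
brr: Left { 0 }, Right { 1/2 1 } → simplest 1/4
brrr: Left { 0 }, Right { 1/4 1/2 1 } → simplest 1/8
brrrr: Left { 0 }, Right { 1/8 1/4 1/2 1 } → simplest 1/16
brrrrr: Left { 0 }, Right { 1/16 1/8 1/4 1/2 1 } → simplest 1/32
brrrrrr: Left { 0 }, Right { 1/32 1/16 1/8 1/4 1/2 1 } → simplest 1/64
brrrrrrb: Left { 0 1/64 }, Right { 1/32 1/16 1/8 1/4 1/2 1 } → simplest 3/128
brrrrrrbb: Left { 0 1/64 3/128 }, Right { 1/32 1/16 1/8 1/4 1/2 1 } → simplest 7/256
brrrrrrbbb: Left { 0 1/64 3/128 7/256 }, Right { 1/32 1/16 1/8 1/4 1/2 1 } → simplest 15/512
brrrrrrbbbr: Left { 0 1/64 3/128 7/256 }, Right { 15/512 1/32 1/16 1/8 1/4 1/2 1 } → simplest 29/1024
brrrrrrbbbrb: Left { 0 1/64 3/128 7/256 29/1024 }, Right { 15/512 1/32 1/16 1/8 1/4 1/2 1 } → simplest 59/2048
brrrrrrbbbrbr: Left { 0 1/64 3/128 7/256 29/1024 }, Right { 59/2048 15/512 1/32 1/16 1/8 1/4 1/2 1 } → simplest 117/4096
brrrrrrbbbrbrr: Left { 0 1/64 3/128 7/256 29/1024 }, Right { 117/4096 59/2048 15/512 1/32 1/16 1/8 1/4 1/2 1 } → simplest 233/8192
brrrrrrbbbrbrrb: Left { 0 1/64 3/128 7/256 29/1024 233/8192 }, Right { 117/4096 59/2048 15/512 1/32 1/16 1/8 1/4 1/2 1 } → simplest 467/16384

467/16384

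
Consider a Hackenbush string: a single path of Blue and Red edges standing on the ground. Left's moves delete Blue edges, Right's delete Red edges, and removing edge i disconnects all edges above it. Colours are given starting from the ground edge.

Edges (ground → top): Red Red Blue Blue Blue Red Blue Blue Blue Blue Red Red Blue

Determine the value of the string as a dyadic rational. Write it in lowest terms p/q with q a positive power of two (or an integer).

Build v(s[:k]) for k = 1..13, string s = Red Red Blue Blue Blue Red Blue Blue Blue Blue Red Red Blue.
v_1 [R]  L=[·]  R=[0]  = -1
v_2 [RR]  L=[·]  R=[-1; 0]  = -2
v_3 [RRB]  L=[-2]  R=[-1; 0]  = -3/2
v_4 [RRBB]  L=[-2; -3/2]  R=[-1; 0]  = -5/4
v_5 [RRBBB]  L=[-2; -3/2; -5/4]  R=[-1; 0]  = -9/8
v_6 [RRBBBR]  L=[-2; -3/2; -5/4]  R=[-9/8; -1; 0]  = -19/16
v_7 [RRBBBRB]  L=[-2; -3/2; -5/4; -19/16]  R=[-9/8; -1; 0]  = -37/32
v_8 [RRBBBRBB]  L=[-2; -3/2; -5/4; -19/16; -37/32]  R=[-9/8; -1; 0]  = -73/64
v_9 [RRBBBRBBB]  L=[-2; -3/2; -5/4; -19/16; -37/32; -73/64]  R=[-9/8; -1; 0]  = -145/128
v_10 [RRBBBRBBBB]  L=[-2; -3/2; -5/4; -19/16; -37/32; -73/64; -145/128]  R=[-9/8; -1; 0]  = -289/256
v_11 [RRBBBRBBBBR]  L=[-2; -3/2; -5/4; -19/16; -37/32; -73/64; -145/128]  R=[-289/256; -9/8; -1; 0]  = -579/512
v_12 [RRBBBRBBBBRR]  L=[-2; -3/2; -5/4; -19/16; -37/32; -73/64; -145/128]  R=[-579/512; -289/256; -9/8; -1; 0]  = -1159/1024
v_13 [RRBBBRBBBBRRB]  L=[-2; -3/2; -5/4; -19/16; -37/32; -73/64; -145/128; -1159/1024]  R=[-579/512; -289/256; -9/8; -1; 0]  = -2317/2048

-2317/2048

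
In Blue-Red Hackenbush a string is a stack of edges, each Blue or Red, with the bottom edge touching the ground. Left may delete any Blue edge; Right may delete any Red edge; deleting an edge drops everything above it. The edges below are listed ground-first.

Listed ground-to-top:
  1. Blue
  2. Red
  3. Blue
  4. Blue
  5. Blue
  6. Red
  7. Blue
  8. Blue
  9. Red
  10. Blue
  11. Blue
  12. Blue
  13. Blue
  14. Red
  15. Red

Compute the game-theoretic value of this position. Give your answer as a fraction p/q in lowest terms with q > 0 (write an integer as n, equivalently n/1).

15225/16384

Prefix values for Blue Red Blue Blue Blue Red Blue Blue Red Blue Blue Blue Blue Red Red via {L|R} + simplicity:
edge 1 of 15 (Blue): { 0 | (no moves) } — 1
edge 2 of 15 (Red): { 0 | 1 } — 1/2
edge 3 of 15 (Blue): { 0 1/2 | 1 } — 3/4
edge 4 of 15 (Blue): { 0 1/2 3/4 | 1 } — 7/8
edge 5 of 15 (Blue): { 0 1/2 3/4 7/8 | 1 } — 15/16
edge 6 of 15 (Red): { 0 1/2 3/4 7/8 | 15/16 1 } — 29/32
edge 7 of 15 (Blue): { 0 1/2 3/4 7/8 29/32 | 15/16 1 } — 59/64
edge 8 of 15 (Blue): { 0 1/2 3/4 7/8 29/32 59/64 | 15/16 1 } — 119/128
edge 9 of 15 (Red): { 0 1/2 3/4 7/8 29/32 59/64 | 119/128 15/16 1 } — 237/256
edge 10 of 15 (Blue): { 0 1/2 3/4 7/8 29/32 59/64 237/256 | 119/128 15/16 1 } — 475/512
edge 11 of 15 (Blue): { 0 1/2 3/4 7/8 29/32 59/64 237/256 475/512 | 119/128 15/16 1 } — 951/1024
edge 12 of 15 (Blue): { 0 1/2 3/4 7/8 29/32 59/64 237/256 475/512 951/1024 | 119/128 15/16 1 } — 1903/2048
edge 13 of 15 (Blue): { 0 1/2 3/4 7/8 29/32 59/64 237/256 475/512 951/1024 1903/2048 | 119/128 15/16 1 } — 3807/4096
edge 14 of 15 (Red): { 0 1/2 3/4 7/8 29/32 59/64 237/256 475/512 951/1024 1903/2048 | 3807/4096 119/128 15/16 1 } — 7613/8192
edge 15 of 15 (Red): { 0 1/2 3/4 7/8 29/32 59/64 237/256 475/512 951/1024 1903/2048 | 7613/8192 3807/4096 119/128 15/16 1 } — 15225/16384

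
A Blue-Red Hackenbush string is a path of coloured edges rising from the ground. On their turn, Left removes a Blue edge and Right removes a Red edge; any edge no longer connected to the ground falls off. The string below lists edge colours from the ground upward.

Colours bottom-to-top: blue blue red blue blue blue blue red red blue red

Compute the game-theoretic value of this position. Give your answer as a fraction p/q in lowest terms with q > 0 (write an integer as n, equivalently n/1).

997/512

Recurse on prefixes of the 11-edge string blue blue red blue blue blue blue red red blue red:
value_1 [b]  L=[0]  R=[]  so 1
value_2 [bb]  L=[0,1]  R=[]  so 2
value_3 [bbr]  L=[0,1]  R=[2]  so 3/2
value_4 [bbrb]  L=[0,1,3/2]  R=[2]  so 7/4
value_5 [bbrbb]  L=[0,1,3/2,7/4]  R=[2]  so 15/8
value_6 [bbrbbb]  L=[0,1,3/2,7/4,15/8]  R=[2]  so 31/16
value_7 [bbrbbbb]  L=[0,1,3/2,7/4,15/8,31/16]  R=[2]  so 63/32
value_8 [bbrbbbbr]  L=[0,1,3/2,7/4,15/8,31/16]  R=[63/32,2]  so 125/64
value_9 [bbrbbbbrr]  L=[0,1,3/2,7/4,15/8,31/16]  R=[125/64,63/32,2]  so 249/128
value_10 [bbrbbbbrrb]  L=[0,1,3/2,7/4,15/8,31/16,249/128]  R=[125/64,63/32,2]  so 499/256
value_11 [bbrbbbbrrbr]  L=[0,1,3/2,7/4,15/8,31/16,249/128]  R=[499/256,125/64,63/32,2]  so 997/512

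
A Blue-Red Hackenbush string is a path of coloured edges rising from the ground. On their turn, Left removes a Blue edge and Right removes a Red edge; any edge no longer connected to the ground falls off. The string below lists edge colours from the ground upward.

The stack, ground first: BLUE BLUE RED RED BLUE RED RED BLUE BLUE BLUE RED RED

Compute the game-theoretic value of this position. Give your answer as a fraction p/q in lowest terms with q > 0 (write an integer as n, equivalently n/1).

Prefix values for BLUE BLUE RED RED BLUE RED RED BLUE BLUE BLUE RED RED via {L|R} + simplicity:
val(B) = { 0 | ∅ } -> 1
val(BB) = { 0, 1 | ∅ } -> 2
val(BBR) = { 0, 1 | 2 } -> 3/2
val(BBRR) = { 0, 1 | 3/2, 2 } -> 5/4
val(BBRRB) = { 0, 1, 5/4 | 3/2, 2 } -> 11/8
val(BBRRBR) = { 0, 1, 5/4 | 11/8, 3/2, 2 } -> 21/16
val(BBRRBRR) = { 0, 1, 5/4 | 21/16, 11/8, 3/2, 2 } -> 41/32
val(BBRRBRRB) = { 0, 1, 5/4, 41/32 | 21/16, 11/8, 3/2, 2 } -> 83/64
val(BBRRBRRBB) = { 0, 1, 5/4, 41/32, 83/64 | 21/16, 11/8, 3/2, 2 } -> 167/128
val(BBRRBRRBBB) = { 0, 1, 5/4, 41/32, 83/64, 167/128 | 21/16, 11/8, 3/2, 2 } -> 335/256
val(BBRRBRRBBBR) = { 0, 1, 5/4, 41/32, 83/64, 167/128 | 335/256, 21/16, 11/8, 3/2, 2 } -> 669/512
val(BBRRBRRBBBRR) = { 0, 1, 5/4, 41/32, 83/64, 167/128 | 669/512, 335/256, 21/16, 11/8, 3/2, 2 } -> 1337/1024

1337/1024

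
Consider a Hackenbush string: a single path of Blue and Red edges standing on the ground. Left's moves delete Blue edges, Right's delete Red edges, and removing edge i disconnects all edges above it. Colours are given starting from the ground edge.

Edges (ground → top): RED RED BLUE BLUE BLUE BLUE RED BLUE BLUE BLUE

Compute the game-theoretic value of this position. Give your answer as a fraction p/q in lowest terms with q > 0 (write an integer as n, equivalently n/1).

-273/256

edge 1 of 10 (RED): {  | 0 } ⇒ -1
edge 2 of 10 (RED): {  | -1 0 } ⇒ -2
edge 3 of 10 (BLUE): { -2 | -1 0 } ⇒ -3/2
edge 4 of 10 (BLUE): { -2 -3/2 | -1 0 } ⇒ -5/4
edge 5 of 10 (BLUE): { -2 -3/2 -5/4 | -1 0 } ⇒ -9/8
edge 6 of 10 (BLUE): { -2 -3/2 -5/4 -9/8 | -1 0 } ⇒ -17/16
edge 7 of 10 (RED): { -2 -3/2 -5/4 -9/8 | -17/16 -1 0 } ⇒ -35/32
edge 8 of 10 (BLUE): { -2 -3/2 -5/4 -9/8 -35/32 | -17/16 -1 0 } ⇒ -69/64
edge 9 of 10 (BLUE): { -2 -3/2 -5/4 -9/8 -35/32 -69/64 | -17/16 -1 0 } ⇒ -137/128
edge 10 of 10 (BLUE): { -2 -3/2 -5/4 -9/8 -35/32 -69/64 -137/128 | -17/16 -1 0 } ⇒ -273/256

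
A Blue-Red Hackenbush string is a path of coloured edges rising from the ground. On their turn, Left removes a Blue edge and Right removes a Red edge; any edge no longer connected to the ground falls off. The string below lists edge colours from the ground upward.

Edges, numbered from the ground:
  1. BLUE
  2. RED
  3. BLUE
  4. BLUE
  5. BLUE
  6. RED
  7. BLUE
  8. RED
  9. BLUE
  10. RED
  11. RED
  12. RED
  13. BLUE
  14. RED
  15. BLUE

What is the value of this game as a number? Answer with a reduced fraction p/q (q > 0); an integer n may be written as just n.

G(B) = { 0 | · } -> 1
G(BR) = { 0 | 1 } -> 1/2
G(BRB) = { 0; 1/2 | 1 } -> 3/4
G(BRBB) = { 0; 1/2; 3/4 | 1 } -> 7/8
G(BRBBB) = { 0; 1/2; 3/4; 7/8 | 1 } -> 15/16
G(BRBBBR) = { 0; 1/2; 3/4; 7/8 | 15/16; 1 } -> 29/32
G(BRBBBRB) = { 0; 1/2; 3/4; 7/8; 29/32 | 15/16; 1 } -> 59/64
G(BRBBBRBR) = { 0; 1/2; 3/4; 7/8; 29/32 | 59/64; 15/16; 1 } -> 117/128
G(BRBBBRBRB) = { 0; 1/2; 3/4; 7/8; 29/32; 117/128 | 59/64; 15/16; 1 } -> 235/256
G(BRBBBRBRBR) = { 0; 1/2; 3/4; 7/8; 29/32; 117/128 | 235/256; 59/64; 15/16; 1 } -> 469/512
G(BRBBBRBRBRR) = { 0; 1/2; 3/4; 7/8; 29/32; 117/128 | 469/512; 235/256; 59/64; 15/16; 1 } -> 937/1024
G(BRBBBRBRBRRR) = { 0; 1/2; 3/4; 7/8; 29/32; 117/128 | 937/1024; 469/512; 235/256; 59/64; 15/16; 1 } -> 1873/2048
G(BRBBBRBRBRRRB) = { 0; 1/2; 3/4; 7/8; 29/32; 117/128; 1873/2048 | 937/1024; 469/512; 235/256; 59/64; 15/16; 1 } -> 3747/4096
G(BRBBBRBRBRRRBR) = { 0; 1/2; 3/4; 7/8; 29/32; 117/128; 1873/2048 | 3747/4096; 937/1024; 469/512; 235/256; 59/64; 15/16; 1 } -> 7493/8192
G(BRBBBRBRBRRRBRB) = { 0; 1/2; 3/4; 7/8; 29/32; 117/128; 1873/2048; 7493/8192 | 3747/4096; 937/1024; 469/512; 235/256; 59/64; 15/16; 1 } -> 14987/16384

14987/16384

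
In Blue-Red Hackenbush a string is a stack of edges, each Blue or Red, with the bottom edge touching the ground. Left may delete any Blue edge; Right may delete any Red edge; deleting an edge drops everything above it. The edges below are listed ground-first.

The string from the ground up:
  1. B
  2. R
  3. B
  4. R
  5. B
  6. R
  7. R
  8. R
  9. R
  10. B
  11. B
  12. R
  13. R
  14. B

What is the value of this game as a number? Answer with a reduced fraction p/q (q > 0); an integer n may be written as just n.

B: Left { 0 }, Right {  } = simplest 1
BR: Left { 0 }, Right { 1 } = simplest 1/2
BRB: Left { 0; 1/2 }, Right { 1 } = simplest 3/4
BRBR: Left { 0; 1/2 }, Right { 3/4; 1 } = simplest 5/8
BRBRB: Left { 0; 1/2; 5/8 }, Right { 3/4; 1 } = simplest 11/16
BRBRBR: Left { 0; 1/2; 5/8 }, Right { 11/16; 3/4; 1 } = simplest 21/32
BRBRBRR: Left { 0; 1/2; 5/8 }, Right { 21/32; 11/16; 3/4; 1 } = simplest 41/64
BRBRBRRR: Left { 0; 1/2; 5/8 }, Right { 41/64; 21/32; 11/16; 3/4; 1 } = simplest 81/128
BRBRBRRRR: Left { 0; 1/2; 5/8 }, Right { 81/128; 41/64; 21/32; 11/16; 3/4; 1 } = simplest 161/256
BRBRBRRRRB: Left { 0; 1/2; 5/8; 161/256 }, Right { 81/128; 41/64; 21/32; 11/16; 3/4; 1 } = simplest 323/512
BRBRBRRRRBB: Left { 0; 1/2; 5/8; 161/256; 323/512 }, Right { 81/128; 41/64; 21/32; 11/16; 3/4; 1 } = simplest 647/1024
BRBRBRRRRBBR: Left { 0; 1/2; 5/8; 161/256; 323/512 }, Right { 647/1024; 81/128; 41/64; 21/32; 11/16; 3/4; 1 } = simplest 1293/2048
BRBRBRRRRBBRR: Left { 0; 1/2; 5/8; 161/256; 323/512 }, Right { 1293/2048; 647/1024; 81/128; 41/64; 21/32; 11/16; 3/4; 1 } = simplest 2585/4096
BRBRBRRRRBBRRB: Left { 0; 1/2; 5/8; 161/256; 323/512; 2585/4096 }, Right { 1293/2048; 647/1024; 81/128; 41/64; 21/32; 11/16; 3/4; 1 } = simplest 5171/8192

5171/8192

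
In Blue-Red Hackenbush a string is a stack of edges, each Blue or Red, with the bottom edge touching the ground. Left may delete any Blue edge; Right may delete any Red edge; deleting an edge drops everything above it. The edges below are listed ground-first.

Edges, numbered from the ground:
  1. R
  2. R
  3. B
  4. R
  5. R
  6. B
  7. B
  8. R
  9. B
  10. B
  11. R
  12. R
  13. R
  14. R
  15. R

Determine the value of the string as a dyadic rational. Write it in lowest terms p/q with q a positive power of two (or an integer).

-14655/8192

Prefix values for R R B R R B B R B B R R R R R via {L|R} + simplicity:
val(R) = { none | 0 } → -1
val(RR) = { none | -1 0 } → -2
val(RRB) = { -2 | -1 0 } → -3/2
val(RRBR) = { -2 | -3/2 -1 0 } → -7/4
val(RRBRR) = { -2 | -7/4 -3/2 -1 0 } → -15/8
val(RRBRRB) = { -2 -15/8 | -7/4 -3/2 -1 0 } → -29/16
val(RRBRRBB) = { -2 -15/8 -29/16 | -7/4 -3/2 -1 0 } → -57/32
val(RRBRRBBR) = { -2 -15/8 -29/16 | -57/32 -7/4 -3/2 -1 0 } → -115/64
val(RRBRRBBRB) = { -2 -15/8 -29/16 -115/64 | -57/32 -7/4 -3/2 -1 0 } → -229/128
val(RRBRRBBRBB) = { -2 -15/8 -29/16 -115/64 -229/128 | -57/32 -7/4 -3/2 -1 0 } → -457/256
val(RRBRRBBRBBR) = { -2 -15/8 -29/16 -115/64 -229/128 | -457/256 -57/32 -7/4 -3/2 -1 0 } → -915/512
val(RRBRRBBRBBRR) = { -2 -15/8 -29/16 -115/64 -229/128 | -915/512 -457/256 -57/32 -7/4 -3/2 -1 0 } → -1831/1024
val(RRBRRBBRBBRRR) = { -2 -15/8 -29/16 -115/64 -229/128 | -1831/1024 -915/512 -457/256 -57/32 -7/4 -3/2 -1 0 } → -3663/2048
val(RRBRRBBRBBRRRR) = { -2 -15/8 -29/16 -115/64 -229/128 | -3663/2048 -1831/1024 -915/512 -457/256 -57/32 -7/4 -3/2 -1 0 } → -7327/4096
val(RRBRRBBRBBRRRRR) = { -2 -15/8 -29/16 -115/64 -229/128 | -7327/4096 -3663/2048 -1831/1024 -915/512 -457/256 -57/32 -7/4 -3/2 -1 0 } → -14655/8192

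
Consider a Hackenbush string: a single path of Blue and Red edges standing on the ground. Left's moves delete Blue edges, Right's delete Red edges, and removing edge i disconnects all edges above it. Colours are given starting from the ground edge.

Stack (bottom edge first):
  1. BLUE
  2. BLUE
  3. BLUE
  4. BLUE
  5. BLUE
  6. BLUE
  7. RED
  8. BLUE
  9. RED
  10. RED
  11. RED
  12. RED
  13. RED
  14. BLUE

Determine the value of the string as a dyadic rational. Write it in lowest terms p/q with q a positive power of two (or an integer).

1411/256

value_1 [B]  L=[0]  R=[∅]  => 1
value_2 [BB]  L=[0 1]  R=[∅]  => 2
value_3 [BBB]  L=[0 1 2]  R=[∅]  => 3
value_4 [BBBB]  L=[0 1 2 3]  R=[∅]  => 4
value_5 [BBBBB]  L=[0 1 2 3 4]  R=[∅]  => 5
value_6 [BBBBBB]  L=[0 1 2 3 4 5]  R=[∅]  => 6
value_7 [BBBBBBR]  L=[0 1 2 3 4 5]  R=[6]  => 11/2
value_8 [BBBBBBRB]  L=[0 1 2 3 4 5 11/2]  R=[6]  => 23/4
value_9 [BBBBBBRBR]  L=[0 1 2 3 4 5 11/2]  R=[23/4 6]  => 45/8
value_10 [BBBBBBRBRR]  L=[0 1 2 3 4 5 11/2]  R=[45/8 23/4 6]  => 89/16
value_11 [BBBBBBRBRRR]  L=[0 1 2 3 4 5 11/2]  R=[89/16 45/8 23/4 6]  => 177/32
value_12 [BBBBBBRBRRRR]  L=[0 1 2 3 4 5 11/2]  R=[177/32 89/16 45/8 23/4 6]  => 353/64
value_13 [BBBBBBRBRRRRR]  L=[0 1 2 3 4 5 11/2]  R=[353/64 177/32 89/16 45/8 23/4 6]  => 705/128
value_14 [BBBBBBRBRRRRRB]  L=[0 1 2 3 4 5 11/2 705/128]  R=[353/64 177/32 89/16 45/8 23/4 6]  => 1411/256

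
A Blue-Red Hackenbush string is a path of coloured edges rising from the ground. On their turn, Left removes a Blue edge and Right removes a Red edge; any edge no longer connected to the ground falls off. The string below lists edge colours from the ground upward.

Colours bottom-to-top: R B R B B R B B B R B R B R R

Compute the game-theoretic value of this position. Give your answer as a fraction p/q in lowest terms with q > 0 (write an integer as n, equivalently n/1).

-9303/16384

value(R) = { ∅ | 0 } -> -1
value(RB) = { -1 | 0 } -> -1/2
value(RBR) = { -1 | -1/2; 0 } -> -3/4
value(RBRB) = { -1; -3/4 | -1/2; 0 } -> -5/8
value(RBRBB) = { -1; -3/4; -5/8 | -1/2; 0 } -> -9/16
value(RBRBBR) = { -1; -3/4; -5/8 | -9/16; -1/2; 0 } -> -19/32
value(RBRBBRB) = { -1; -3/4; -5/8; -19/32 | -9/16; -1/2; 0 } -> -37/64
value(RBRBBRBB) = { -1; -3/4; -5/8; -19/32; -37/64 | -9/16; -1/2; 0 } -> -73/128
value(RBRBBRBBB) = { -1; -3/4; -5/8; -19/32; -37/64; -73/128 | -9/16; -1/2; 0 } -> -145/256
value(RBRBBRBBBR) = { -1; -3/4; -5/8; -19/32; -37/64; -73/128 | -145/256; -9/16; -1/2; 0 } -> -291/512
value(RBRBBRBBBRB) = { -1; -3/4; -5/8; -19/32; -37/64; -73/128; -291/512 | -145/256; -9/16; -1/2; 0 } -> -581/1024
value(RBRBBRBBBRBR) = { -1; -3/4; -5/8; -19/32; -37/64; -73/128; -291/512 | -581/1024; -145/256; -9/16; -1/2; 0 } -> -1163/2048
value(RBRBBRBBBRBRB) = { -1; -3/4; -5/8; -19/32; -37/64; -73/128; -291/512; -1163/2048 | -581/1024; -145/256; -9/16; -1/2; 0 } -> -2325/4096
value(RBRBBRBBBRBRBR) = { -1; -3/4; -5/8; -19/32; -37/64; -73/128; -291/512; -1163/2048 | -2325/4096; -581/1024; -145/256; -9/16; -1/2; 0 } -> -4651/8192
value(RBRBBRBBBRBRBRR) = { -1; -3/4; -5/8; -19/32; -37/64; -73/128; -291/512; -1163/2048 | -4651/8192; -2325/4096; -581/1024; -145/256; -9/16; -1/2; 0 } -> -9303/16384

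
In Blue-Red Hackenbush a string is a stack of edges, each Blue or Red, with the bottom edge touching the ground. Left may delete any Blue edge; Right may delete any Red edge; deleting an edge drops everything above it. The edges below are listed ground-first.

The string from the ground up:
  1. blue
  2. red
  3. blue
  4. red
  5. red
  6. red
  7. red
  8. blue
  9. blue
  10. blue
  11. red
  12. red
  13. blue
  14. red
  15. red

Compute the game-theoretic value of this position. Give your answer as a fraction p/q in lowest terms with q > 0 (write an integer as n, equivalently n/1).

G(b) = { 0 | none } -> 1
G(br) = { 0 | 1 } -> 1/2
G(brb) = { 0; 1/2 | 1 } -> 3/4
G(brbr) = { 0; 1/2 | 3/4; 1 } -> 5/8
G(brbrr) = { 0; 1/2 | 5/8; 3/4; 1 } -> 9/16
G(brbrrr) = { 0; 1/2 | 9/16; 5/8; 3/4; 1 } -> 17/32
G(brbrrrr) = { 0; 1/2 | 17/32; 9/16; 5/8; 3/4; 1 } -> 33/64
G(brbrrrrb) = { 0; 1/2; 33/64 | 17/32; 9/16; 5/8; 3/4; 1 } -> 67/128
G(brbrrrrbb) = { 0; 1/2; 33/64; 67/128 | 17/32; 9/16; 5/8; 3/4; 1 } -> 135/256
G(brbrrrrbbb) = { 0; 1/2; 33/64; 67/128; 135/256 | 17/32; 9/16; 5/8; 3/4; 1 } -> 271/512
G(brbrrrrbbbr) = { 0; 1/2; 33/64; 67/128; 135/256 | 271/512; 17/32; 9/16; 5/8; 3/4; 1 } -> 541/1024
G(brbrrrrbbbrr) = { 0; 1/2; 33/64; 67/128; 135/256 | 541/1024; 271/512; 17/32; 9/16; 5/8; 3/4; 1 } -> 1081/2048
G(brbrrrrbbbrrb) = { 0; 1/2; 33/64; 67/128; 135/256; 1081/2048 | 541/1024; 271/512; 17/32; 9/16; 5/8; 3/4; 1 } -> 2163/4096
G(brbrrrrbbbrrbr) = { 0; 1/2; 33/64; 67/128; 135/256; 1081/2048 | 2163/4096; 541/1024; 271/512; 17/32; 9/16; 5/8; 3/4; 1 } -> 4325/8192
G(brbrrrrbbbrrbrr) = { 0; 1/2; 33/64; 67/128; 135/256; 1081/2048 | 4325/8192; 2163/4096; 541/1024; 271/512; 17/32; 9/16; 5/8; 3/4; 1 } -> 8649/16384

8649/16384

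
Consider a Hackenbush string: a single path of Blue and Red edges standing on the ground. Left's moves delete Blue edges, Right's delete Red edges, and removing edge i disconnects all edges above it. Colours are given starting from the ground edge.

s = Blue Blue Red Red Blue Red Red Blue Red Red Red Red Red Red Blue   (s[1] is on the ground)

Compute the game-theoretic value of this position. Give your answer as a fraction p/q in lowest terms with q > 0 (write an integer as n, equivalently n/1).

10499/8192

edge 1 of 15 (Blue): { 0 | ∅ } so 1
edge 2 of 15 (Blue): { 0,1 | ∅ } so 2
edge 3 of 15 (Red): { 0,1 | 2 } so 3/2
edge 4 of 15 (Red): { 0,1 | 3/2,2 } so 5/4
edge 5 of 15 (Blue): { 0,1,5/4 | 3/2,2 } so 11/8
edge 6 of 15 (Red): { 0,1,5/4 | 11/8,3/2,2 } so 21/16
edge 7 of 15 (Red): { 0,1,5/4 | 21/16,11/8,3/2,2 } so 41/32
edge 8 of 15 (Blue): { 0,1,5/4,41/32 | 21/16,11/8,3/2,2 } so 83/64
edge 9 of 15 (Red): { 0,1,5/4,41/32 | 83/64,21/16,11/8,3/2,2 } so 165/128
edge 10 of 15 (Red): { 0,1,5/4,41/32 | 165/128,83/64,21/16,11/8,3/2,2 } so 329/256
edge 11 of 15 (Red): { 0,1,5/4,41/32 | 329/256,165/128,83/64,21/16,11/8,3/2,2 } so 657/512
edge 12 of 15 (Red): { 0,1,5/4,41/32 | 657/512,329/256,165/128,83/64,21/16,11/8,3/2,2 } so 1313/1024
edge 13 of 15 (Red): { 0,1,5/4,41/32 | 1313/1024,657/512,329/256,165/128,83/64,21/16,11/8,3/2,2 } so 2625/2048
edge 14 of 15 (Red): { 0,1,5/4,41/32 | 2625/2048,1313/1024,657/512,329/256,165/128,83/64,21/16,11/8,3/2,2 } so 5249/4096
edge 15 of 15 (Blue): { 0,1,5/4,41/32,5249/4096 | 2625/2048,1313/1024,657/512,329/256,165/128,83/64,21/16,11/8,3/2,2 } so 10499/8192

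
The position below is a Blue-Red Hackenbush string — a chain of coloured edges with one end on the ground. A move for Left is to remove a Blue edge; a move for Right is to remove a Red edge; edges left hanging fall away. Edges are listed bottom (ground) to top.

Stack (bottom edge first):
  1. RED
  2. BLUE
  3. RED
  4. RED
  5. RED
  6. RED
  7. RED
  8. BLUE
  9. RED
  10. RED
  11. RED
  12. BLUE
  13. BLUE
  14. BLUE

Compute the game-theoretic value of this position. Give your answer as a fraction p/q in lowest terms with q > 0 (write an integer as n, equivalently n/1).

-8049/8192

g(R) = { · | 0 } ⇒ -1
g(RB) = { -1 | 0 } ⇒ -1/2
g(RBR) = { -1 | -1/2 0 } ⇒ -3/4
g(RBRR) = { -1 | -3/4 -1/2 0 } ⇒ -7/8
g(RBRRR) = { -1 | -7/8 -3/4 -1/2 0 } ⇒ -15/16
g(RBRRRR) = { -1 | -15/16 -7/8 -3/4 -1/2 0 } ⇒ -31/32
g(RBRRRRR) = { -1 | -31/32 -15/16 -7/8 -3/4 -1/2 0 } ⇒ -63/64
g(RBRRRRRB) = { -1 -63/64 | -31/32 -15/16 -7/8 -3/4 -1/2 0 } ⇒ -125/128
g(RBRRRRRBR) = { -1 -63/64 | -125/128 -31/32 -15/16 -7/8 -3/4 -1/2 0 } ⇒ -251/256
g(RBRRRRRBRR) = { -1 -63/64 | -251/256 -125/128 -31/32 -15/16 -7/8 -3/4 -1/2 0 } ⇒ -503/512
g(RBRRRRRBRRR) = { -1 -63/64 | -503/512 -251/256 -125/128 -31/32 -15/16 -7/8 -3/4 -1/2 0 } ⇒ -1007/1024
g(RBRRRRRBRRRB) = { -1 -63/64 -1007/1024 | -503/512 -251/256 -125/128 -31/32 -15/16 -7/8 -3/4 -1/2 0 } ⇒ -2013/2048
g(RBRRRRRBRRRBB) = { -1 -63/64 -1007/1024 -2013/2048 | -503/512 -251/256 -125/128 -31/32 -15/16 -7/8 -3/4 -1/2 0 } ⇒ -4025/4096
g(RBRRRRRBRRRBBB) = { -1 -63/64 -1007/1024 -2013/2048 -4025/4096 | -503/512 -251/256 -125/128 -31/32 -15/16 -7/8 -3/4 -1/2 0 } ⇒ -8049/8192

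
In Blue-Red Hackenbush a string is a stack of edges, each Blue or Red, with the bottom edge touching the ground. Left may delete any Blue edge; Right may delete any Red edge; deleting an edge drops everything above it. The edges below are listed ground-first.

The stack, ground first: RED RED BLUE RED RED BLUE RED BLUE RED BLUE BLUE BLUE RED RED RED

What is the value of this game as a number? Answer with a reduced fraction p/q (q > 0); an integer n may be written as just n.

step 1: add RED to get R; options L={  } R={ 0 } => -1
step 2: add RED to get RR; options L={  } R={ -1 0 } => -2
step 3: add BLUE to get RRB; options L={ -2 } R={ -1 0 } => -3/2
step 4: add RED to get RRBR; options L={ -2 } R={ -3/2 -1 0 } => -7/4
step 5: add RED to get RRBRR; options L={ -2 } R={ -7/4 -3/2 -1 0 } => -15/8
step 6: add BLUE to get RRBRRB; options L={ -2 -15/8 } R={ -7/4 -3/2 -1 0 } => -29/16
step 7: add RED to get RRBRRBR; options L={ -2 -15/8 } R={ -29/16 -7/4 -3/2 -1 0 } => -59/32
step 8: add BLUE to get RRBRRBRB; options L={ -2 -15/8 -59/32 } R={ -29/16 -7/4 -3/2 -1 0 } => -117/64
step 9: add RED to get RRBRRBRBR; options L={ -2 -15/8 -59/32 } R={ -117/64 -29/16 -7/4 -3/2 -1 0 } => -235/128
step 10: add BLUE to get RRBRRBRBRB; options L={ -2 -15/8 -59/32 -235/128 } R={ -117/64 -29/16 -7/4 -3/2 -1 0 } => -469/256
step 11: add BLUE to get RRBRRBRBRBB; options L={ -2 -15/8 -59/32 -235/128 -469/256 } R={ -117/64 -29/16 -7/4 -3/2 -1 0 } => -937/512
step 12: add BLUE to get RRBRRBRBRBBB; options L={ -2 -15/8 -59/32 -235/128 -469/256 -937/512 } R={ -117/64 -29/16 -7/4 -3/2 -1 0 } => -1873/1024
step 13: add RED to get RRBRRBRBRBBBR; options L={ -2 -15/8 -59/32 -235/128 -469/256 -937/512 } R={ -1873/1024 -117/64 -29/16 -7/4 -3/2 -1 0 } => -3747/2048
step 14: add RED to get RRBRRBRBRBBBRR; options L={ -2 -15/8 -59/32 -235/128 -469/256 -937/512 } R={ -3747/2048 -1873/1024 -117/64 -29/16 -7/4 -3/2 -1 0 } => -7495/4096
step 15: add RED to get RRBRRBRBRBBBRRR; options L={ -2 -15/8 -59/32 -235/128 -469/256 -937/512 } R={ -7495/4096 -3747/2048 -1873/1024 -117/64 -29/16 -7/4 -3/2 -1 0 } => -14991/8192

-14991/8192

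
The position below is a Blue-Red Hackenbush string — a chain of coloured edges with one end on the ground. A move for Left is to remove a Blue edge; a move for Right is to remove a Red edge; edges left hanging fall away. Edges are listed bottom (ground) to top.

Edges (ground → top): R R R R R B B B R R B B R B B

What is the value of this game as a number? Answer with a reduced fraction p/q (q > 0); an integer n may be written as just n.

-4297/1024

Prefix values for R R R R R B B B R R B B R B B via {L|R} + simplicity:
1 of 15 · R · max L −∞ · min R 0 so -1
2 of 15 · RR · max L −∞ · min R -1 so -2
3 of 15 · RRR · max L −∞ · min R -2 so -3
4 of 15 · RRRR · max L −∞ · min R -3 so -4
5 of 15 · RRRRR · max L −∞ · min R -4 so -5
6 of 15 · RRRRRB · max L -5 · min R -4 so -9/2
7 of 15 · RRRRRBB · max L -9/2 · min R -4 so -17/4
8 of 15 · RRRRRBBB · max L -17/4 · min R -4 so -33/8
9 of 15 · RRRRRBBBR · max L -17/4 · min R -33/8 so -67/16
10 of 15 · RRRRRBBBRR · max L -17/4 · min R -67/16 so -135/32
11 of 15 · RRRRRBBBRRB · max L -135/32 · min R -67/16 so -269/64
12 of 15 · RRRRRBBBRRBB · max L -269/64 · min R -67/16 so -537/128
13 of 15 · RRRRRBBBRRBBR · max L -269/64 · min R -537/128 so -1075/256
14 of 15 · RRRRRBBBRRBBRB · max L -1075/256 · min R -537/128 so -2149/512
15 of 15 · RRRRRBBBRRBBRBB · max L -2149/512 · min R -537/128 so -4297/1024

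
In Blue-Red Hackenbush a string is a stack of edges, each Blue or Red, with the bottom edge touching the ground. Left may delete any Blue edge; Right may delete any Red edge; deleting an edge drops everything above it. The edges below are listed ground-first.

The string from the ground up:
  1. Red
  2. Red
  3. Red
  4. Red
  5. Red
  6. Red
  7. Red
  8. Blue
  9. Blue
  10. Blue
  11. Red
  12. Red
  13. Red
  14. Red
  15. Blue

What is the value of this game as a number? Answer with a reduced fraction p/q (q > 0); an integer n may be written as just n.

Build G(s[:k]) for k = 1..15, string s = Red Red Red Red Red Red Red Blue Blue Blue Red Red Red Red Blue.
R: Left { · }, Right { 0 } — simplest -1
RR: Left { · }, Right { -1,0 } — simplest -2
RRR: Left { · }, Right { -2,-1,0 } — simplest -3
RRRR: Left { · }, Right { -3,-2,-1,0 } — simplest -4
RRRRR: Left { · }, Right { -4,-3,-2,-1,0 } — simplest -5
RRRRRR: Left { · }, Right { -5,-4,-3,-2,-1,0 } — simplest -6
RRRRRRR: Left { · }, Right { -6,-5,-4,-3,-2,-1,0 } — simplest -7
RRRRRRRB: Left { -7 }, Right { -6,-5,-4,-3,-2,-1,0 } — simplest -13/2
RRRRRRRBB: Left { -7,-13/2 }, Right { -6,-5,-4,-3,-2,-1,0 } — simplest -25/4
RRRRRRRBBB: Left { -7,-13/2,-25/4 }, Right { -6,-5,-4,-3,-2,-1,0 } — simplest -49/8
RRRRRRRBBBR: Left { -7,-13/2,-25/4 }, Right { -49/8,-6,-5,-4,-3,-2,-1,0 } — simplest -99/16
RRRRRRRBBBRR: Left { -7,-13/2,-25/4 }, Right { -99/16,-49/8,-6,-5,-4,-3,-2,-1,0 } — simplest -199/32
RRRRRRRBBBRRR: Left { -7,-13/2,-25/4 }, Right { -199/32,-99/16,-49/8,-6,-5,-4,-3,-2,-1,0 } — simplest -399/64
RRRRRRRBBBRRRR: Left { -7,-13/2,-25/4 }, Right { -399/64,-199/32,-99/16,-49/8,-6,-5,-4,-3,-2,-1,0 } — simplest -799/128
RRRRRRRBBBRRRRB: Left { -7,-13/2,-25/4,-799/128 }, Right { -399/64,-199/32,-99/16,-49/8,-6,-5,-4,-3,-2,-1,0 } — simplest -1597/256

-1597/256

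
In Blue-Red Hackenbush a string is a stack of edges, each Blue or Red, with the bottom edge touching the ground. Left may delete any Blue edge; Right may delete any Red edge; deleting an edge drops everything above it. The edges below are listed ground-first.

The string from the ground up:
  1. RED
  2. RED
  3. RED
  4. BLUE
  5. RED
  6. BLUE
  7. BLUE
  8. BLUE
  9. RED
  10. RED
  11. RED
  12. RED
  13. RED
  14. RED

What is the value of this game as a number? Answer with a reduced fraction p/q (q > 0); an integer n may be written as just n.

-5247/2048

Build val(s[:k]) for k = 1..14, string s = RED RED RED BLUE RED BLUE BLUE BLUE RED RED RED RED RED RED.
R: Left { none }, Right { 0 } → simplest -1
RR: Left { none }, Right { -1, 0 } → simplest -2
RRR: Left { none }, Right { -2, -1, 0 } → simplest -3
RRRB: Left { -3 }, Right { -2, -1, 0 } → simplest -5/2
RRRBR: Left { -3 }, Right { -5/2, -2, -1, 0 } → simplest -11/4
RRRBRB: Left { -3, -11/4 }, Right { -5/2, -2, -1, 0 } → simplest -21/8
RRRBRBB: Left { -3, -11/4, -21/8 }, Right { -5/2, -2, -1, 0 } → simplest -41/16
RRRBRBBB: Left { -3, -11/4, -21/8, -41/16 }, Right { -5/2, -2, -1, 0 } → simplest -81/32
RRRBRBBBR: Left { -3, -11/4, -21/8, -41/16 }, Right { -81/32, -5/2, -2, -1, 0 } → simplest -163/64
RRRBRBBBRR: Left { -3, -11/4, -21/8, -41/16 }, Right { -163/64, -81/32, -5/2, -2, -1, 0 } → simplest -327/128
RRRBRBBBRRR: Left { -3, -11/4, -21/8, -41/16 }, Right { -327/128, -163/64, -81/32, -5/2, -2, -1, 0 } → simplest -655/256
RRRBRBBBRRRR: Left { -3, -11/4, -21/8, -41/16 }, Right { -655/256, -327/128, -163/64, -81/32, -5/2, -2, -1, 0 } → simplest -1311/512
RRRBRBBBRRRRR: Left { -3, -11/4, -21/8, -41/16 }, Right { -1311/512, -655/256, -327/128, -163/64, -81/32, -5/2, -2, -1, 0 } → simplest -2623/1024
RRRBRBBBRRRRRR: Left { -3, -11/4, -21/8, -41/16 }, Right { -2623/1024, -1311/512, -655/256, -327/128, -163/64, -81/32, -5/2, -2, -1, 0 } → simplest -5247/2048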